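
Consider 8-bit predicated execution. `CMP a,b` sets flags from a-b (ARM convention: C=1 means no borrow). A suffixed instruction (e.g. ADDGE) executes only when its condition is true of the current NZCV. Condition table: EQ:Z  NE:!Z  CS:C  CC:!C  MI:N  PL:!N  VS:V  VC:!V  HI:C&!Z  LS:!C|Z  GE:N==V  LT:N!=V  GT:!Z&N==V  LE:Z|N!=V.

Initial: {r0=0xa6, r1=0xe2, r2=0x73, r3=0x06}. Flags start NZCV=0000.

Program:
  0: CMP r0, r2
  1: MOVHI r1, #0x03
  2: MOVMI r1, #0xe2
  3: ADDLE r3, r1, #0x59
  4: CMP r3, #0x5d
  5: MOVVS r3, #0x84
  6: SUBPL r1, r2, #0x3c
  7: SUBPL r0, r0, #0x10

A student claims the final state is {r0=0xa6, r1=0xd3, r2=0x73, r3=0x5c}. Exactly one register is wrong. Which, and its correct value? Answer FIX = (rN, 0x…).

FIX = (r1, 0x03)

[0] flags=0011 → (cmp)
[1] flags=0011 HI?T → r1=0x03
[2] flags=0011 MI?F → skip
[3] flags=0011 LE?T → r3=0x5c
[4] flags=1000 → (cmp)
[5] flags=1000 VS?F → skip
[6] flags=1000 PL?F → skip
[7] flags=1000 PL?F → skip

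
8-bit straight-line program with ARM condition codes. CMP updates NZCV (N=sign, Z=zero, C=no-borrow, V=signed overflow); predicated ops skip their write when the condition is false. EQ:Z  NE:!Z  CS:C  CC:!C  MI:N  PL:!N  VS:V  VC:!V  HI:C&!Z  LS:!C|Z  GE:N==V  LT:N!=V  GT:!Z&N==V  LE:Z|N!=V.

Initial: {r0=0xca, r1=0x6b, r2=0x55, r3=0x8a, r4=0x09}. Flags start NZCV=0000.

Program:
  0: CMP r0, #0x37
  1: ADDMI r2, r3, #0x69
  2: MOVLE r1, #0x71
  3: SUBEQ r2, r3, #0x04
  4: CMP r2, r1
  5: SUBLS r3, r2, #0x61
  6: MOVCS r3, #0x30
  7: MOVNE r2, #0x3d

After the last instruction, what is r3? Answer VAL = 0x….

0: ✓ CMP  NZCV=1010
1: ✓ ADDMI  r2←0xf3
2: ✓ MOVLE  r1←0x71
3: · SUBEQ
4: ✓ CMP  NZCV=1010
5: · SUBLS
6: ✓ MOVCS  r3←0x30
7: ✓ MOVNE  r2←0x3d

VAL = 0x30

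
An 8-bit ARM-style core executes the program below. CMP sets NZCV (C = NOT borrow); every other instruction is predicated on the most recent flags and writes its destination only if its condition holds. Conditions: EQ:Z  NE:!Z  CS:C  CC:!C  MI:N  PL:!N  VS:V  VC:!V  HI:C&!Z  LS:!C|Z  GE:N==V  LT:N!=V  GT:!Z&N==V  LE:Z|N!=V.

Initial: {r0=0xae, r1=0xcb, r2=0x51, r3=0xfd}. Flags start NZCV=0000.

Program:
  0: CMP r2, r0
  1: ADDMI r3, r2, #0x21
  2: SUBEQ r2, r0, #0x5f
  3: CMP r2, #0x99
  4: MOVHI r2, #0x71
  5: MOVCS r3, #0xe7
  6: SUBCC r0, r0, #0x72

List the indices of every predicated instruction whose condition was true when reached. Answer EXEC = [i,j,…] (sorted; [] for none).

0: ✓ CMP  NZCV=1001
1: ✓ ADDMI  r3←0x72
2: · SUBEQ
3: ✓ CMP  NZCV=1001
4: · MOVHI
5: · MOVCS
6: ✓ SUBCC  r0←0x3c

EXEC = [1,6]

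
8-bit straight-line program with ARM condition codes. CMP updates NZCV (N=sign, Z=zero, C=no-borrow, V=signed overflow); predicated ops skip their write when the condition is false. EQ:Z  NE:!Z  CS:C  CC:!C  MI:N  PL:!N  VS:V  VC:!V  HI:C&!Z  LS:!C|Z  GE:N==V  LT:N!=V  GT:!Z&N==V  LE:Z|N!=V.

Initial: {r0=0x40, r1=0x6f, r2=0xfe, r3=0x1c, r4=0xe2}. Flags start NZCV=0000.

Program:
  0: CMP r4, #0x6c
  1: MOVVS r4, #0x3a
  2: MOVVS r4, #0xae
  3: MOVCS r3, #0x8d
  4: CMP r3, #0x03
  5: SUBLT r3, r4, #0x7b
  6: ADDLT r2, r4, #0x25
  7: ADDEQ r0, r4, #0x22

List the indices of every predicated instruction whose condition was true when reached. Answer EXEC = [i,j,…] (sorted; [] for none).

[0] flags=0011 → (cmp)
[1] flags=0011 VS?T → r4=0x3a
[2] flags=0011 VS?T → r4=0xae
[3] flags=0011 CS?T → r3=0x8d
[4] flags=1010 → (cmp)
[5] flags=1010 LT?T → r3=0x33
[6] flags=1010 LT?T → r2=0xd3
[7] flags=1010 EQ?F → skip

EXEC = [1,2,3,5,6]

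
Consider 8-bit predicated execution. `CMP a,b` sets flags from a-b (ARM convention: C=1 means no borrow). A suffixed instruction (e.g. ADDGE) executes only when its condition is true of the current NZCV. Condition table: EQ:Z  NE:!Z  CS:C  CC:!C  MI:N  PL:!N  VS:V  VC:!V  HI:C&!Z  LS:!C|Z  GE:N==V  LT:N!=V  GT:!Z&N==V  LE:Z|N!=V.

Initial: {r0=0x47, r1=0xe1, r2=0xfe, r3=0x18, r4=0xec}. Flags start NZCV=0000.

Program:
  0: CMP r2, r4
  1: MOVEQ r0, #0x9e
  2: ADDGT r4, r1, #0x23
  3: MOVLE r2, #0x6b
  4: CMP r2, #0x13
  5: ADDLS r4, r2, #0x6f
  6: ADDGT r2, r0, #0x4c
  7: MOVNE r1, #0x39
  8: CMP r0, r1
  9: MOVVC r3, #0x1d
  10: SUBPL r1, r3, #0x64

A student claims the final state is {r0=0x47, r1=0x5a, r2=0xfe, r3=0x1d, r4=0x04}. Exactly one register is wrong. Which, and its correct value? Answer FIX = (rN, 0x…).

FIX = (r1, 0xb9)

[0] flags=0010 → (cmp)
[1] flags=0010 EQ?F → skip
[2] flags=0010 GT?T → r4=0x04
[3] flags=0010 LE?F → skip
[4] flags=1010 → (cmp)
[5] flags=1010 LS?F → skip
[6] flags=1010 GT?F → skip
[7] flags=1010 NE?T → r1=0x39
[8] flags=0010 → (cmp)
[9] flags=0010 VC?T → r3=0x1d
[10] flags=0010 PL?T → r1=0xb9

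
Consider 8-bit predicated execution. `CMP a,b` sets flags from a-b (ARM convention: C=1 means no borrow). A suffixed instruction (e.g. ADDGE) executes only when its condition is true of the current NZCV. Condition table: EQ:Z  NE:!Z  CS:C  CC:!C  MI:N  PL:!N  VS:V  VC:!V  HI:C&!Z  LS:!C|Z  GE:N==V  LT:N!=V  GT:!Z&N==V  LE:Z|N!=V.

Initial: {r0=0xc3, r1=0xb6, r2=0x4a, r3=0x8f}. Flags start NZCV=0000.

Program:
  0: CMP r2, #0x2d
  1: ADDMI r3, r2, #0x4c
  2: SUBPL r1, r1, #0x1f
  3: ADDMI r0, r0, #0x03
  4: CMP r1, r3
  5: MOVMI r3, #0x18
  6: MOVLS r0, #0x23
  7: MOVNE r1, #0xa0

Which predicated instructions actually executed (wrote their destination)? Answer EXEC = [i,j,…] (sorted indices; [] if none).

0: ✓ CMP  NZCV=0010
1: · ADDMI
2: ✓ SUBPL  r1←0x97
3: · ADDMI
4: ✓ CMP  NZCV=0010
5: · MOVMI
6: · MOVLS
7: ✓ MOVNE  r1←0xa0

EXEC = [2,7]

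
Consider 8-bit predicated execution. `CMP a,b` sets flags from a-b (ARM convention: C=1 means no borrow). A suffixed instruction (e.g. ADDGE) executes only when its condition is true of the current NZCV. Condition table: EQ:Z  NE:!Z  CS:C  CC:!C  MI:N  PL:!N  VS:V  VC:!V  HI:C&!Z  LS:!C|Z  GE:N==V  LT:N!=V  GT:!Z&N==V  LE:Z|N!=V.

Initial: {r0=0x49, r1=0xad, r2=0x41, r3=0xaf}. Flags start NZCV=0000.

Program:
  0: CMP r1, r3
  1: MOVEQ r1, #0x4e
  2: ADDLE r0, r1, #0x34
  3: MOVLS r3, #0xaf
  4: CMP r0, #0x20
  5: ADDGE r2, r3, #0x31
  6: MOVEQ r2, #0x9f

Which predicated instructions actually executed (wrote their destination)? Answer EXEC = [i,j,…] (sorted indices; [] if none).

EXEC = [2,3]

[0] flags=1000 → (cmp)
[1] flags=1000 EQ?F → skip
[2] flags=1000 LE?T → r0=0xe1
[3] flags=1000 LS?T → r3=0xaf
[4] flags=1010 → (cmp)
[5] flags=1010 GE?F → skip
[6] flags=1010 EQ?F → skip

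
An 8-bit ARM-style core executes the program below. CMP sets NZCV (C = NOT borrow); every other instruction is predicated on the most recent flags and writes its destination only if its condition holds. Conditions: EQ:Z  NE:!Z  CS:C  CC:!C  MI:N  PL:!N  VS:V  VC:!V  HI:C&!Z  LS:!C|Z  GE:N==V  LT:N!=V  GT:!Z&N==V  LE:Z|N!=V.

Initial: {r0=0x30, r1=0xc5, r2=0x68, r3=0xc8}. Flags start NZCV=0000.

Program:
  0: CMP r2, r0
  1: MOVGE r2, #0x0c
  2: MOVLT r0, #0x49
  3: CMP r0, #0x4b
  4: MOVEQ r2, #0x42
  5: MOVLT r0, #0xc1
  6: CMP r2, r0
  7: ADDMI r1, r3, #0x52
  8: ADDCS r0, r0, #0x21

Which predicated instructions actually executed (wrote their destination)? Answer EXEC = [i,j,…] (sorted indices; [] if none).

[0] flags=0010 → (cmp)
[1] flags=0010 GE?T → r2=0x0c
[2] flags=0010 LT?F → skip
[3] flags=1000 → (cmp)
[4] flags=1000 EQ?F → skip
[5] flags=1000 LT?T → r0=0xc1
[6] flags=0000 → (cmp)
[7] flags=0000 MI?F → skip
[8] flags=0000 CS?F → skip

EXEC = [1,5]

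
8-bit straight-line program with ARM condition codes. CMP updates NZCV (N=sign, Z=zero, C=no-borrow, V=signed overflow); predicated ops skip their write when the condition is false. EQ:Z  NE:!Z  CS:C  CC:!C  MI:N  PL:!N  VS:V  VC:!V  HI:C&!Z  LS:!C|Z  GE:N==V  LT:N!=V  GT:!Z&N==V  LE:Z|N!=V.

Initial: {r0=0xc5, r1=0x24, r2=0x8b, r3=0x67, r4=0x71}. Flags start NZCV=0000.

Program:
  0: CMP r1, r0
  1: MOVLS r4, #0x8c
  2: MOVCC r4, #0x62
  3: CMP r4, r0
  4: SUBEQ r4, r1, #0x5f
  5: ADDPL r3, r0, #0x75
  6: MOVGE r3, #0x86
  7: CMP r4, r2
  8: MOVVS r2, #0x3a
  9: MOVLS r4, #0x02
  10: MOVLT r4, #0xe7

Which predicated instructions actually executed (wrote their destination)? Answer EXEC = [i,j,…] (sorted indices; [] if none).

[0] flags=0000 → (cmp)
[1] flags=0000 LS?T → r4=0x8c
[2] flags=0000 CC?T → r4=0x62
[3] flags=1001 → (cmp)
[4] flags=1001 EQ?F → skip
[5] flags=1001 PL?F → skip
[6] flags=1001 GE?T → r3=0x86
[7] flags=1001 → (cmp)
[8] flags=1001 VS?T → r2=0x3a
[9] flags=1001 LS?T → r4=0x02
[10] flags=1001 LT?F → skip

EXEC = [1,2,6,8,9]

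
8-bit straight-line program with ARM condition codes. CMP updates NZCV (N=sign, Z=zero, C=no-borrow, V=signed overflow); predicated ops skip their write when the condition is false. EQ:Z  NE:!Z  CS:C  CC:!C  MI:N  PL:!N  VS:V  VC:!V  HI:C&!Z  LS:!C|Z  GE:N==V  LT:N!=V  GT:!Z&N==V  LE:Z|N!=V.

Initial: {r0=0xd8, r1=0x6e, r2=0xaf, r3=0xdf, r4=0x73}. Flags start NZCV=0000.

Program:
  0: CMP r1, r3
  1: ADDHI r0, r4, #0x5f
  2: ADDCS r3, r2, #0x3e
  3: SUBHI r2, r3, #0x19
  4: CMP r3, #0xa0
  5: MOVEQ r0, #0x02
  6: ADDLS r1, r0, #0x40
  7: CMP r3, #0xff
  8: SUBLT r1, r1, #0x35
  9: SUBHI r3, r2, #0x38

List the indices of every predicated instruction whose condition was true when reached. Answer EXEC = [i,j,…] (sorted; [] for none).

EXEC = [8]

[0] flags=1001 → (cmp)
[1] flags=1001 HI?F → skip
[2] flags=1001 CS?F → skip
[3] flags=1001 HI?F → skip
[4] flags=0010 → (cmp)
[5] flags=0010 EQ?F → skip
[6] flags=0010 LS?F → skip
[7] flags=1000 → (cmp)
[8] flags=1000 LT?T → r1=0x39
[9] flags=1000 HI?F → skip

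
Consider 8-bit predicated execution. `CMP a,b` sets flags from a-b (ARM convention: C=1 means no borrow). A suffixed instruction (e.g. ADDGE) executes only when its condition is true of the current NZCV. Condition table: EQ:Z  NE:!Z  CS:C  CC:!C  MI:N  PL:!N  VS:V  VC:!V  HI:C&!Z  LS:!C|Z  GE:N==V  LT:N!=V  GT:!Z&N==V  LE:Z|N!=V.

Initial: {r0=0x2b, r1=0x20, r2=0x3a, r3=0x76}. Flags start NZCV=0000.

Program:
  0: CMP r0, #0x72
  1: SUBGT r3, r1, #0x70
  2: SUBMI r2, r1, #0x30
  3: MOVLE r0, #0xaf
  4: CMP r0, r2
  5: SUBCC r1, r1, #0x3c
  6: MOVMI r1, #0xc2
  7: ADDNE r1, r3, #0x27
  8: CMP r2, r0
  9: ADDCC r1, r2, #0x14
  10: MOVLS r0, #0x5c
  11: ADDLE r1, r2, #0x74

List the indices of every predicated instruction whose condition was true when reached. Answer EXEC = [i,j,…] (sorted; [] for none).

EXEC = [2,3,5,6,7]

[0] flags=1000 → (cmp)
[1] flags=1000 GT?F → skip
[2] flags=1000 MI?T → r2=0xf0
[3] flags=1000 LE?T → r0=0xaf
[4] flags=1000 → (cmp)
[5] flags=1000 CC?T → r1=0xe4
[6] flags=1000 MI?T → r1=0xc2
[7] flags=1000 NE?T → r1=0x9d
[8] flags=0010 → (cmp)
[9] flags=0010 CC?F → skip
[10] flags=0010 LS?F → skip
[11] flags=0010 LE?F → skip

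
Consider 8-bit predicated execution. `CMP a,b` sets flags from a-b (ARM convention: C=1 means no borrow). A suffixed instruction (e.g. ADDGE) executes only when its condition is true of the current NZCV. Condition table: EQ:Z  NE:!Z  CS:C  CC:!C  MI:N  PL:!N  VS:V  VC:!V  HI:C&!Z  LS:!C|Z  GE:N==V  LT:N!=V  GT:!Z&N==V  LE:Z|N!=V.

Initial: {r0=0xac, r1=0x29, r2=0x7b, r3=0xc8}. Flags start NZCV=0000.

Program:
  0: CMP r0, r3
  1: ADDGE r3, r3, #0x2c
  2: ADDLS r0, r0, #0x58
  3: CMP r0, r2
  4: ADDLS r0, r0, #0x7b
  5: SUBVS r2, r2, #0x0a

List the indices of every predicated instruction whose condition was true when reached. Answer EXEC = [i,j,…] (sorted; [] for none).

EXEC = [2,4]

[0] flags=1000 → (cmp)
[1] flags=1000 GE?F → skip
[2] flags=1000 LS?T → r0=0x04
[3] flags=1000 → (cmp)
[4] flags=1000 LS?T → r0=0x7f
[5] flags=1000 VS?F → skip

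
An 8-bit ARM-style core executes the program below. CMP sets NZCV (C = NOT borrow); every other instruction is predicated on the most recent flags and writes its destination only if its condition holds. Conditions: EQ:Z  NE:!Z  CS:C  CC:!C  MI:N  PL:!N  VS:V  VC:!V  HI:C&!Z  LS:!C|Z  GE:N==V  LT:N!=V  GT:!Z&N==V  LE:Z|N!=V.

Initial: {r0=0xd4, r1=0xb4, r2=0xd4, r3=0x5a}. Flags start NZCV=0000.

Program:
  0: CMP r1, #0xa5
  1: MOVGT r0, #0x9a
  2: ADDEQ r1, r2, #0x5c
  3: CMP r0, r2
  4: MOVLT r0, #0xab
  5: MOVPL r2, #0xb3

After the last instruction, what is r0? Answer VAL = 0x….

VAL = 0xab

[0] flags=0010 → (cmp)
[1] flags=0010 GT?T → r0=0x9a
[2] flags=0010 EQ?F → skip
[3] flags=1000 → (cmp)
[4] flags=1000 LT?T → r0=0xab
[5] flags=1000 PL?F → skip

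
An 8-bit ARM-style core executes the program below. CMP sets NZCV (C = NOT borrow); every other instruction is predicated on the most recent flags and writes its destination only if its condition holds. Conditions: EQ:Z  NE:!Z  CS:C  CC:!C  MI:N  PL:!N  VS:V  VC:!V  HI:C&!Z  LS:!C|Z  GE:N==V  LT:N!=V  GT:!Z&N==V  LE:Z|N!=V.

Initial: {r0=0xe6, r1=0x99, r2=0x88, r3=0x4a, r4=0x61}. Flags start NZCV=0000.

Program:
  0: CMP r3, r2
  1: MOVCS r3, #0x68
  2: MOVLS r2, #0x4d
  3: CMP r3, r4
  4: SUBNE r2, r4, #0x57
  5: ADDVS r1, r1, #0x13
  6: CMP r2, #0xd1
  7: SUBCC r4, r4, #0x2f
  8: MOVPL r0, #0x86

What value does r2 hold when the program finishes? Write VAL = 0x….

[0] flags=1001 → (cmp)
[1] flags=1001 CS?F → skip
[2] flags=1001 LS?T → r2=0x4d
[3] flags=1000 → (cmp)
[4] flags=1000 NE?T → r2=0x0a
[5] flags=1000 VS?F → skip
[6] flags=0000 → (cmp)
[7] flags=0000 CC?T → r4=0x32
[8] flags=0000 PL?T → r0=0x86

VAL = 0x0a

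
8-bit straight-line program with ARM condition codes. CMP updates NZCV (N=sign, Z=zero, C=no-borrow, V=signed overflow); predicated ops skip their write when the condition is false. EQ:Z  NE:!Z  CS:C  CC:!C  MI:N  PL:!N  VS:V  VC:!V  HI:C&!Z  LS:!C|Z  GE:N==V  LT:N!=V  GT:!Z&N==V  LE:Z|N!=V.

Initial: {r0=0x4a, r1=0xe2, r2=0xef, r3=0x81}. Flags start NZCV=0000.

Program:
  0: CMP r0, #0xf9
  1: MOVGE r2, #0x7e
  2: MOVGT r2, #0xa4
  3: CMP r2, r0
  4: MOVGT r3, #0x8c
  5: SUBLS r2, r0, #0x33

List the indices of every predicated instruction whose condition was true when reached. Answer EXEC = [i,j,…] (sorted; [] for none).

0: ✓ CMP  NZCV=0000
1: ✓ MOVGE  r2←0x7e
2: ✓ MOVGT  r2←0xa4
3: ✓ CMP  NZCV=0011
4: · MOVGT
5: · SUBLS

EXEC = [1,2]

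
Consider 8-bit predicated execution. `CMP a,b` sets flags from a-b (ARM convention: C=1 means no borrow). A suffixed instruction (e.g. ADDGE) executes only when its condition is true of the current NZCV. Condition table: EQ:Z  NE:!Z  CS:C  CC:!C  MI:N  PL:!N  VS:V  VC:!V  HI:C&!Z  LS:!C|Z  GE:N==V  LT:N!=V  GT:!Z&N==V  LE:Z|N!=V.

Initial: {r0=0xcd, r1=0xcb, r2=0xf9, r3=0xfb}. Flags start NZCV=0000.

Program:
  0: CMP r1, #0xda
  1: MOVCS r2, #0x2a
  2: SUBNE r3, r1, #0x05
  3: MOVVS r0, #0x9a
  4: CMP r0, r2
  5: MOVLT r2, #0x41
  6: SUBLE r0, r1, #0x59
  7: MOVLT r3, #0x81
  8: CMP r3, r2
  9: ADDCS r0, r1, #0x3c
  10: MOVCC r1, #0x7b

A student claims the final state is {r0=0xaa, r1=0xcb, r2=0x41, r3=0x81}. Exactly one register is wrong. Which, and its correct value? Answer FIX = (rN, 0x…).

0: ✓ CMP  NZCV=1000
1: · MOVCS
2: ✓ SUBNE  r3←0xc6
3: · MOVVS
4: ✓ CMP  NZCV=1000
5: ✓ MOVLT  r2←0x41
6: ✓ SUBLE  r0←0x72
7: ✓ MOVLT  r3←0x81
8: ✓ CMP  NZCV=0011
9: ✓ ADDCS  r0←0x07
10: · MOVCC

FIX = (r0, 0x07)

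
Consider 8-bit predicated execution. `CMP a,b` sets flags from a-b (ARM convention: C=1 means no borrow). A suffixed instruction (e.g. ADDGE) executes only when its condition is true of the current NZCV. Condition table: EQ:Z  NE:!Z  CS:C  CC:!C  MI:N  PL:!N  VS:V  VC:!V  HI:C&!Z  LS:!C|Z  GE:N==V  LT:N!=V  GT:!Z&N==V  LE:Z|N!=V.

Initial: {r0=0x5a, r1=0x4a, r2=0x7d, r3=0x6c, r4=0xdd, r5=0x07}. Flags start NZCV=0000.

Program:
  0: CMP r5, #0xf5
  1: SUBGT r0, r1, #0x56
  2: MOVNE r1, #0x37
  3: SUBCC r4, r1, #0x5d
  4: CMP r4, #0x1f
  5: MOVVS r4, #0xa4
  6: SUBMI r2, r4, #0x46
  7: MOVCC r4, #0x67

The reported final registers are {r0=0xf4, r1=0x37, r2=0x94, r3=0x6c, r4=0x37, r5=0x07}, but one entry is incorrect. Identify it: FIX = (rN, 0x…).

FIX = (r4, 0xda)

[0] flags=0000 → (cmp)
[1] flags=0000 GT?T → r0=0xf4
[2] flags=0000 NE?T → r1=0x37
[3] flags=0000 CC?T → r4=0xda
[4] flags=1010 → (cmp)
[5] flags=1010 VS?F → skip
[6] flags=1010 MI?T → r2=0x94
[7] flags=1010 CC?F → skip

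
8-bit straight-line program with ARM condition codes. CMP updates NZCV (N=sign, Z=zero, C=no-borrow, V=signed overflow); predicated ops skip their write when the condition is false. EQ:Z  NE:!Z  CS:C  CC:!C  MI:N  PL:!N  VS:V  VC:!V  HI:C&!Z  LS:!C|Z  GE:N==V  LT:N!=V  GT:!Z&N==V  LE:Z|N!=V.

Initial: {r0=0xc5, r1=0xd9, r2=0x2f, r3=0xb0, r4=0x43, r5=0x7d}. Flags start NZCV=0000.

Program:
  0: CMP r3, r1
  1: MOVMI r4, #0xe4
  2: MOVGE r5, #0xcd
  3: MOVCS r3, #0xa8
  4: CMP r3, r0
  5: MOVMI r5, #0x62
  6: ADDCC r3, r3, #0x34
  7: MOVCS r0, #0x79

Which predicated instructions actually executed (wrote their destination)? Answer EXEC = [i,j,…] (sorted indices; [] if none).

EXEC = [1,5,6]

[0] flags=1000 → (cmp)
[1] flags=1000 MI?T → r4=0xe4
[2] flags=1000 GE?F → skip
[3] flags=1000 CS?F → skip
[4] flags=1000 → (cmp)
[5] flags=1000 MI?T → r5=0x62
[6] flags=1000 CC?T → r3=0xe4
[7] flags=1000 CS?F → skip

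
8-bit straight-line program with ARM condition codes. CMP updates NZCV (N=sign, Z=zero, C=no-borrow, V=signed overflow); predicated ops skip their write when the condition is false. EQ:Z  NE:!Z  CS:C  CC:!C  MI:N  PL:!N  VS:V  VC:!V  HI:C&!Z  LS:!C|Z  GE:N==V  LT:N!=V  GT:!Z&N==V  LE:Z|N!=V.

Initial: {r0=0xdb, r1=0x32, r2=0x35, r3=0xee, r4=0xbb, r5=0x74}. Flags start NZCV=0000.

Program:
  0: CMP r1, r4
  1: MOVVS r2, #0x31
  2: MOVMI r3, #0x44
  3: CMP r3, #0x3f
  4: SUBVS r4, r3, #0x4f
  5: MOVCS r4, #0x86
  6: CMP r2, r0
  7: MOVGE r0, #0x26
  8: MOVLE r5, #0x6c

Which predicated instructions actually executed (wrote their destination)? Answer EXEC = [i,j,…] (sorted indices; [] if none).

EXEC = [5,7]

0: ✓ CMP  NZCV=0000
1: · MOVVS
2: · MOVMI
3: ✓ CMP  NZCV=1010
4: · SUBVS
5: ✓ MOVCS  r4←0x86
6: ✓ CMP  NZCV=0000
7: ✓ MOVGE  r0←0x26
8: · MOVLE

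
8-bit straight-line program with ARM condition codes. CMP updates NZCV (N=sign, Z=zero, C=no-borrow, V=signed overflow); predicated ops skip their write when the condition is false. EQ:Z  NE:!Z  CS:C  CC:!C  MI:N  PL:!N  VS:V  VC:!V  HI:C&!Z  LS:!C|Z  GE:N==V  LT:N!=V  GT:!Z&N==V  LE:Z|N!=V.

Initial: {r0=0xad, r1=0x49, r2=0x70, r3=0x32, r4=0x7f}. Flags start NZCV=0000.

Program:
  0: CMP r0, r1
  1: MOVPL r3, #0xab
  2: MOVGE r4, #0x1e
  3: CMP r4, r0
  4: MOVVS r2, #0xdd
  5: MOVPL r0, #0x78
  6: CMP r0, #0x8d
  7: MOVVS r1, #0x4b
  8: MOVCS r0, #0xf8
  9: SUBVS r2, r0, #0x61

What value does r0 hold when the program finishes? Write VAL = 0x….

0: ✓ CMP  NZCV=0011
1: ✓ MOVPL  r3←0xab
2: · MOVGE
3: ✓ CMP  NZCV=1001
4: ✓ MOVVS  r2←0xdd
5: · MOVPL
6: ✓ CMP  NZCV=0010
7: · MOVVS
8: ✓ MOVCS  r0←0xf8
9: · SUBVS

VAL = 0xf8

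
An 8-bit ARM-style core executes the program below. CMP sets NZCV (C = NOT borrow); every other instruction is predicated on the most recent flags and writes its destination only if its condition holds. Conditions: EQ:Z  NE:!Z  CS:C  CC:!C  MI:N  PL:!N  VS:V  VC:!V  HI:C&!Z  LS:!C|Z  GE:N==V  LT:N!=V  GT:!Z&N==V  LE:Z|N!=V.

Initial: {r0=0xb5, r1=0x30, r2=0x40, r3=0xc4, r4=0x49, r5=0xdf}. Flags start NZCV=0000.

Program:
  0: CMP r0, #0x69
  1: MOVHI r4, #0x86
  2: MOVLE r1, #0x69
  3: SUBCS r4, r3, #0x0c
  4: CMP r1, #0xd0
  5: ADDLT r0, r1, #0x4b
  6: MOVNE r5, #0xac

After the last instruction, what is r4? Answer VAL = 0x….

VAL = 0xb8

[0] flags=0011 → (cmp)
[1] flags=0011 HI?T → r4=0x86
[2] flags=0011 LE?T → r1=0x69
[3] flags=0011 CS?T → r4=0xb8
[4] flags=1001 → (cmp)
[5] flags=1001 LT?F → skip
[6] flags=1001 NE?T → r5=0xac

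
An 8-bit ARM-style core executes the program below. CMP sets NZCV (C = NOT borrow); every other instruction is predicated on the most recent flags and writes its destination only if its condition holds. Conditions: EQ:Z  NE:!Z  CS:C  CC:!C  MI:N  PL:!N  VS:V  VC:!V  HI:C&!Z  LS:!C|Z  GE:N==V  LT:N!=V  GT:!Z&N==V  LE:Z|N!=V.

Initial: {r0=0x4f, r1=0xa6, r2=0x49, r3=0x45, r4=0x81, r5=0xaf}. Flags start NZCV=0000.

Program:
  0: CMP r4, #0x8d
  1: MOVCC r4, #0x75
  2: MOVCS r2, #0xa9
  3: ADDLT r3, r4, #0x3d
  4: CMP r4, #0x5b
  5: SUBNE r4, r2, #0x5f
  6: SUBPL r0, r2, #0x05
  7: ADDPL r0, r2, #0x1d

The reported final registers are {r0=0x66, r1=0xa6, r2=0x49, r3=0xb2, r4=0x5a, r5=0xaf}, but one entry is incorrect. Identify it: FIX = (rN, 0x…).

FIX = (r4, 0xea)

0: ✓ CMP  NZCV=1000
1: ✓ MOVCC  r4←0x75
2: · MOVCS
3: ✓ ADDLT  r3←0xb2
4: ✓ CMP  NZCV=0010
5: ✓ SUBNE  r4←0xea
6: ✓ SUBPL  r0←0x44
7: ✓ ADDPL  r0←0x66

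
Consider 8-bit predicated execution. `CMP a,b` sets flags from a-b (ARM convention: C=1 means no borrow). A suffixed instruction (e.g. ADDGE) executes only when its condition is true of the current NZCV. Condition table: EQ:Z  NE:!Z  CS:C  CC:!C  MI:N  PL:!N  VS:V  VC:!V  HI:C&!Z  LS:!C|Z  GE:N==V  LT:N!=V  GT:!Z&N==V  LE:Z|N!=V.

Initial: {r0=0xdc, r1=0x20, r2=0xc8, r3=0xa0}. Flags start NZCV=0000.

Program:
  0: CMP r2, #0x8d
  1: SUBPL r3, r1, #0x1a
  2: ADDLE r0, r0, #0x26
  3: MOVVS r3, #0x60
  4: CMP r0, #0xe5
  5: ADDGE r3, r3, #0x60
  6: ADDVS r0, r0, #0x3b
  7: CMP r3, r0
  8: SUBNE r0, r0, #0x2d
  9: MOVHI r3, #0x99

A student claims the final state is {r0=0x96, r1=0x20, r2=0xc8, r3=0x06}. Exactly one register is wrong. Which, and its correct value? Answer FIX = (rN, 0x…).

[0] flags=0010 → (cmp)
[1] flags=0010 PL?T → r3=0x06
[2] flags=0010 LE?F → skip
[3] flags=0010 VS?F → skip
[4] flags=1000 → (cmp)
[5] flags=1000 GE?F → skip
[6] flags=1000 VS?F → skip
[7] flags=0000 → (cmp)
[8] flags=0000 NE?T → r0=0xaf
[9] flags=0000 HI?F → skip

FIX = (r0, 0xaf)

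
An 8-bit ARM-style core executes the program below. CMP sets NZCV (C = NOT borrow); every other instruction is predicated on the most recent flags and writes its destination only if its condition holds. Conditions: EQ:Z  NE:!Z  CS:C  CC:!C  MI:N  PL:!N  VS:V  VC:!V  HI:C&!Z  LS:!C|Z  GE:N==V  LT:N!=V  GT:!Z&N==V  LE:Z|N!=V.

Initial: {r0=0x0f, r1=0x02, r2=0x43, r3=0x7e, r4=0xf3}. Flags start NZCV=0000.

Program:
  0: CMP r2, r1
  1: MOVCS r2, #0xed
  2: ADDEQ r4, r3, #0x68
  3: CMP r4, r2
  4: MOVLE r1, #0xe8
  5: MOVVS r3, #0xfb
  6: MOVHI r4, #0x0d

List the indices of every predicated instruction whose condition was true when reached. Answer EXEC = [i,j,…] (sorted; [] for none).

EXEC = [1,6]

0: ✓ CMP  NZCV=0010
1: ✓ MOVCS  r2←0xed
2: · ADDEQ
3: ✓ CMP  NZCV=0010
4: · MOVLE
5: · MOVVS
6: ✓ MOVHI  r4←0x0d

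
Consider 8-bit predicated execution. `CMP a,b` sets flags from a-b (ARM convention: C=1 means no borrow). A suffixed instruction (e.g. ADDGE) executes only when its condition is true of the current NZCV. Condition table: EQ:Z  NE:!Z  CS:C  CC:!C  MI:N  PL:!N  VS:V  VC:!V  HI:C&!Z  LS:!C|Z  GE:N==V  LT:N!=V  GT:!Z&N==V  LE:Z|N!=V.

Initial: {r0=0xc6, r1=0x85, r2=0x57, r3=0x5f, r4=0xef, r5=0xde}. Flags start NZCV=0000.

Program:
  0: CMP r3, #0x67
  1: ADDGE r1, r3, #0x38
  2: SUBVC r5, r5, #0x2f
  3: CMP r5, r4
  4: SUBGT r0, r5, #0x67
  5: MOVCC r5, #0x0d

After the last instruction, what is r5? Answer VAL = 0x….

0: ✓ CMP  NZCV=1000
1: · ADDGE
2: ✓ SUBVC  r5←0xaf
3: ✓ CMP  NZCV=1000
4: · SUBGT
5: ✓ MOVCC  r5←0x0d

VAL = 0x0d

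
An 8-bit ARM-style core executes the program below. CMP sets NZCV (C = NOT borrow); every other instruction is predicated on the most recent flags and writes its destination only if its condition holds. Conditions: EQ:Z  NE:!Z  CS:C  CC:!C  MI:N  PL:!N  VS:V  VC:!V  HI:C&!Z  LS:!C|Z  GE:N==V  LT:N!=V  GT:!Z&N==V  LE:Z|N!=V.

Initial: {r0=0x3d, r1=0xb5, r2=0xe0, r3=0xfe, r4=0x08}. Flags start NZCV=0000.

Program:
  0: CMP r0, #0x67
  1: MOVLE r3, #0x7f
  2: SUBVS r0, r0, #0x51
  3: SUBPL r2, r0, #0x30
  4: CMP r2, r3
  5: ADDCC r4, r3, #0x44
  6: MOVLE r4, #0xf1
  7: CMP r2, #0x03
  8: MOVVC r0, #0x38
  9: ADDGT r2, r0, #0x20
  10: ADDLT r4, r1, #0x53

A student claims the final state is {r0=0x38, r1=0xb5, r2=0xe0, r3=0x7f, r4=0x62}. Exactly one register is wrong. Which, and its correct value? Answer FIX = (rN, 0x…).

[0] flags=1000 → (cmp)
[1] flags=1000 LE?T → r3=0x7f
[2] flags=1000 VS?F → skip
[3] flags=1000 PL?F → skip
[4] flags=0011 → (cmp)
[5] flags=0011 CC?F → skip
[6] flags=0011 LE?T → r4=0xf1
[7] flags=1010 → (cmp)
[8] flags=1010 VC?T → r0=0x38
[9] flags=1010 GT?F → skip
[10] flags=1010 LT?T → r4=0x08

FIX = (r4, 0x08)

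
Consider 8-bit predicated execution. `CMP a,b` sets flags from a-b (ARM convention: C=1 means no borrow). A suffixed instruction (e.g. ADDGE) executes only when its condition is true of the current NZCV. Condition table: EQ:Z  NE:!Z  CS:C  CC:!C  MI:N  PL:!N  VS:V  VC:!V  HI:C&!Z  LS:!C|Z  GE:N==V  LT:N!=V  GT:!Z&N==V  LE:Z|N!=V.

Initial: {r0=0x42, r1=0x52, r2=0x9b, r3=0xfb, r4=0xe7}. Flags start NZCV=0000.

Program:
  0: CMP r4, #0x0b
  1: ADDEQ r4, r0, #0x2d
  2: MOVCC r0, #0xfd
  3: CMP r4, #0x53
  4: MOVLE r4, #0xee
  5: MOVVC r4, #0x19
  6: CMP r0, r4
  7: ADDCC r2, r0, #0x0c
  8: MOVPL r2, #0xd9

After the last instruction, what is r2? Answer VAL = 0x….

VAL = 0xd9

0: ✓ CMP  NZCV=1010
1: · ADDEQ
2: · MOVCC
3: ✓ CMP  NZCV=1010
4: ✓ MOVLE  r4←0xee
5: ✓ MOVVC  r4←0x19
6: ✓ CMP  NZCV=0010
7: · ADDCC
8: ✓ MOVPL  r2←0xd9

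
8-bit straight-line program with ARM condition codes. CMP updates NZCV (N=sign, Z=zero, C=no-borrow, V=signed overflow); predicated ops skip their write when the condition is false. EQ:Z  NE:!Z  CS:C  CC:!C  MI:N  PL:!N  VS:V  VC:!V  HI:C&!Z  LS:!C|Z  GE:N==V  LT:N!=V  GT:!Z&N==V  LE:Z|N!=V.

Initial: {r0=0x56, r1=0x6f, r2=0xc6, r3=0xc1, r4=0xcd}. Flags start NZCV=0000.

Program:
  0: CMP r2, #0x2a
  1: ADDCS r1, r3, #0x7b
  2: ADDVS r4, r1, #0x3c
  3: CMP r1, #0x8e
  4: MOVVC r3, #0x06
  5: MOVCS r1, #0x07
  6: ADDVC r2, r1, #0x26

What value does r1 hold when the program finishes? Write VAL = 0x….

0: ✓ CMP  NZCV=1010
1: ✓ ADDCS  r1←0x3c
2: · ADDVS
3: ✓ CMP  NZCV=1001
4: · MOVVC
5: · MOVCS
6: · ADDVC

VAL = 0x3c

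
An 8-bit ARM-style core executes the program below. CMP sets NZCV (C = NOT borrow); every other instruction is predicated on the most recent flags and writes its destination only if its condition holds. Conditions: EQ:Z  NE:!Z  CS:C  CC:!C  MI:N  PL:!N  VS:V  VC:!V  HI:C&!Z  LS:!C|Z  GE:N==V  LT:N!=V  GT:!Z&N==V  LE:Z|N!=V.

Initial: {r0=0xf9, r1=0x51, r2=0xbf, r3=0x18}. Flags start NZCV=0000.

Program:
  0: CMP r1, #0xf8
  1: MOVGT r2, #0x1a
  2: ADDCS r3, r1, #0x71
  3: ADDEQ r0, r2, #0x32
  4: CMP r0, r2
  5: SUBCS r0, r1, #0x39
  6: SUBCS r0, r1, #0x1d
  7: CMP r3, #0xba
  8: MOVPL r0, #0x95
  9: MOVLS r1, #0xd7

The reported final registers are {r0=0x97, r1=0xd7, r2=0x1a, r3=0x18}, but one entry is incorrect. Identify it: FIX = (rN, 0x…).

FIX = (r0, 0x95)

[0] flags=0000 → (cmp)
[1] flags=0000 GT?T → r2=0x1a
[2] flags=0000 CS?F → skip
[3] flags=0000 EQ?F → skip
[4] flags=1010 → (cmp)
[5] flags=1010 CS?T → r0=0x18
[6] flags=1010 CS?T → r0=0x34
[7] flags=0000 → (cmp)
[8] flags=0000 PL?T → r0=0x95
[9] flags=0000 LS?T → r1=0xd7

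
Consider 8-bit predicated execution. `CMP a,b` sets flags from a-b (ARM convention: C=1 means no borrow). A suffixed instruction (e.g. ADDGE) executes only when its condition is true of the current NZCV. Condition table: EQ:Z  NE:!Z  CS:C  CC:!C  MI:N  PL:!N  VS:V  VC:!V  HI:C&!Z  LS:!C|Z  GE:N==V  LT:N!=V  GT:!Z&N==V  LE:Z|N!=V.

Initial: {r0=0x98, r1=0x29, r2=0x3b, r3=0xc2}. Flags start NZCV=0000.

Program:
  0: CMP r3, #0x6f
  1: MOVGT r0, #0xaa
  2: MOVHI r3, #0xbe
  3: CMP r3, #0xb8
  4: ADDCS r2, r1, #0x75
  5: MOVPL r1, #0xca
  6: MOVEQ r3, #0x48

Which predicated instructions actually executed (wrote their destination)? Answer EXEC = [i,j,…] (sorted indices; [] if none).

[0] flags=0011 → (cmp)
[1] flags=0011 GT?F → skip
[2] flags=0011 HI?T → r3=0xbe
[3] flags=0010 → (cmp)
[4] flags=0010 CS?T → r2=0x9e
[5] flags=0010 PL?T → r1=0xca
[6] flags=0010 EQ?F → skip

EXEC = [2,4,5]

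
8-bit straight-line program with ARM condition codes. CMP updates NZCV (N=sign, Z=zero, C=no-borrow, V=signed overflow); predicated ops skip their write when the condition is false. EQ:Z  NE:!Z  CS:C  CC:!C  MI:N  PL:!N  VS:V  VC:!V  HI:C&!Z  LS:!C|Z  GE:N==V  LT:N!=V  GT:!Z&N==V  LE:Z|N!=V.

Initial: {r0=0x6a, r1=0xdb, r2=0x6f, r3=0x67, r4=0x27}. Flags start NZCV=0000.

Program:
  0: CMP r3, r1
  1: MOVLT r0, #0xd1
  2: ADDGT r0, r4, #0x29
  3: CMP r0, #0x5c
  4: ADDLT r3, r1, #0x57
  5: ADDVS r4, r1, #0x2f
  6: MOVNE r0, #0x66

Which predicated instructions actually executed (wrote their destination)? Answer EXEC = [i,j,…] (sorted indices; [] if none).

[0] flags=1001 → (cmp)
[1] flags=1001 LT?F → skip
[2] flags=1001 GT?T → r0=0x50
[3] flags=1000 → (cmp)
[4] flags=1000 LT?T → r3=0x32
[5] flags=1000 VS?F → skip
[6] flags=1000 NE?T → r0=0x66

EXEC = [2,4,6]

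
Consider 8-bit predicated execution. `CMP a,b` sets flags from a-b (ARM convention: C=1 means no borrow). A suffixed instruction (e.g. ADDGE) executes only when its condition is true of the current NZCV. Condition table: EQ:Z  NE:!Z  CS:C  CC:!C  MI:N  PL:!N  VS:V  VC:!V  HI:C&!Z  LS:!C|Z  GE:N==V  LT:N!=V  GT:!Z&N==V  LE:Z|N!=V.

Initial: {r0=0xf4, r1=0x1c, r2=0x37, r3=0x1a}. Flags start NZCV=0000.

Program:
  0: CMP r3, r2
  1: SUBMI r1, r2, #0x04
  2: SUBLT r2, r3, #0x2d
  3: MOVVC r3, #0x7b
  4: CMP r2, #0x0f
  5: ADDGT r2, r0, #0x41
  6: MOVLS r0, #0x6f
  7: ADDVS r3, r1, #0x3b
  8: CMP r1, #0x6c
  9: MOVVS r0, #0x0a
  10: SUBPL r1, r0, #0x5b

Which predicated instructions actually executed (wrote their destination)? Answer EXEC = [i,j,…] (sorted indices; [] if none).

EXEC = [1,2,3]

[0] flags=1000 → (cmp)
[1] flags=1000 MI?T → r1=0x33
[2] flags=1000 LT?T → r2=0xed
[3] flags=1000 VC?T → r3=0x7b
[4] flags=1010 → (cmp)
[5] flags=1010 GT?F → skip
[6] flags=1010 LS?F → skip
[7] flags=1010 VS?F → skip
[8] flags=1000 → (cmp)
[9] flags=1000 VS?F → skip
[10] flags=1000 PL?F → skip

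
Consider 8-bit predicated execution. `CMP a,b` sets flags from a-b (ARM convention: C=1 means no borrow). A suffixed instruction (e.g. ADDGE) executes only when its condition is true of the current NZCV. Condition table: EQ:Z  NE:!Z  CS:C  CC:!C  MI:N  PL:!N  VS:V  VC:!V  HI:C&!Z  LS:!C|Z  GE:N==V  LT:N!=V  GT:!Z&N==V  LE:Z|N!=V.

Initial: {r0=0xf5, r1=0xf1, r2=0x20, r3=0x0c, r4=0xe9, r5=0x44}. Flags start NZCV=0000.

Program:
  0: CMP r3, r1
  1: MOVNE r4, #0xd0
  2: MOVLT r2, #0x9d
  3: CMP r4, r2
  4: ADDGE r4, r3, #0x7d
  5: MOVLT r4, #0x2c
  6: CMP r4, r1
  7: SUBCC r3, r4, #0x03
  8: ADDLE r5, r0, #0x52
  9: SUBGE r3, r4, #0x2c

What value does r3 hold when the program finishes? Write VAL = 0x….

[0] flags=0000 → (cmp)
[1] flags=0000 NE?T → r4=0xd0
[2] flags=0000 LT?F → skip
[3] flags=1010 → (cmp)
[4] flags=1010 GE?F → skip
[5] flags=1010 LT?T → r4=0x2c
[6] flags=0000 → (cmp)
[7] flags=0000 CC?T → r3=0x29
[8] flags=0000 LE?F → skip
[9] flags=0000 GE?T → r3=0x00

VAL = 0x00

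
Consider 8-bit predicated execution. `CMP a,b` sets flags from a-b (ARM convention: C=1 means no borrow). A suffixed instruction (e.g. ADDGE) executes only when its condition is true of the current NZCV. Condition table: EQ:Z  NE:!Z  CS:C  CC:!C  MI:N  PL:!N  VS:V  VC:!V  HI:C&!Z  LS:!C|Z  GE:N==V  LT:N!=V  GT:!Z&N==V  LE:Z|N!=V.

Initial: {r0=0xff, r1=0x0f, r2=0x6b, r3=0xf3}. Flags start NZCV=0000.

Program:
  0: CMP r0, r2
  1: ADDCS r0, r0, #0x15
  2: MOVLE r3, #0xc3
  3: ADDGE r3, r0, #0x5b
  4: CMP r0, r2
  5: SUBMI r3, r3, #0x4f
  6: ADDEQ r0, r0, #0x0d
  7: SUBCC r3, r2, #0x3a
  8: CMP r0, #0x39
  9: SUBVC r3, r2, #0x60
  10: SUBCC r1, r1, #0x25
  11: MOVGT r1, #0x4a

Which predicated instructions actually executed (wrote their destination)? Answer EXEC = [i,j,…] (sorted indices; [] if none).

0: ✓ CMP  NZCV=1010
1: ✓ ADDCS  r0←0x14
2: ✓ MOVLE  r3←0xc3
3: · ADDGE
4: ✓ CMP  NZCV=1000
5: ✓ SUBMI  r3←0x74
6: · ADDEQ
7: ✓ SUBCC  r3←0x31
8: ✓ CMP  NZCV=1000
9: ✓ SUBVC  r3←0x0b
10: ✓ SUBCC  r1←0xea
11: · MOVGT

EXEC = [1,2,5,7,9,10]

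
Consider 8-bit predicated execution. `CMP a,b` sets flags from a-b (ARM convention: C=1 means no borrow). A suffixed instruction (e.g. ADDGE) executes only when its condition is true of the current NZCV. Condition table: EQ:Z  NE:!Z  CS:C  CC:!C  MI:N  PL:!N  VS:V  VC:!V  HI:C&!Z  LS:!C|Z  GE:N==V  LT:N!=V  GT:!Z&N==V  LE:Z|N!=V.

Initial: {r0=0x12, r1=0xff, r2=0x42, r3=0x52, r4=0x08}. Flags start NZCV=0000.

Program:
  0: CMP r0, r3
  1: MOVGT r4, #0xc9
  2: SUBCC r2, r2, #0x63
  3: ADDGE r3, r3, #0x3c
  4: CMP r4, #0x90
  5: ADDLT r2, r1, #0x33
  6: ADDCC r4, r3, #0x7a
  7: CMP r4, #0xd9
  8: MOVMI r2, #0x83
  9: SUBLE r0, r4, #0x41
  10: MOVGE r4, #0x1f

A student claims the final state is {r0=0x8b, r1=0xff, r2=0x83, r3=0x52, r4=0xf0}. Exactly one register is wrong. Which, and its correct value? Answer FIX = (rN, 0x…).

0: ✓ CMP  NZCV=1000
1: · MOVGT
2: ✓ SUBCC  r2←0xdf
3: · ADDGE
4: ✓ CMP  NZCV=0000
5: · ADDLT
6: ✓ ADDCC  r4←0xcc
7: ✓ CMP  NZCV=1000
8: ✓ MOVMI  r2←0x83
9: ✓ SUBLE  r0←0x8b
10: · MOVGE

FIX = (r4, 0xcc)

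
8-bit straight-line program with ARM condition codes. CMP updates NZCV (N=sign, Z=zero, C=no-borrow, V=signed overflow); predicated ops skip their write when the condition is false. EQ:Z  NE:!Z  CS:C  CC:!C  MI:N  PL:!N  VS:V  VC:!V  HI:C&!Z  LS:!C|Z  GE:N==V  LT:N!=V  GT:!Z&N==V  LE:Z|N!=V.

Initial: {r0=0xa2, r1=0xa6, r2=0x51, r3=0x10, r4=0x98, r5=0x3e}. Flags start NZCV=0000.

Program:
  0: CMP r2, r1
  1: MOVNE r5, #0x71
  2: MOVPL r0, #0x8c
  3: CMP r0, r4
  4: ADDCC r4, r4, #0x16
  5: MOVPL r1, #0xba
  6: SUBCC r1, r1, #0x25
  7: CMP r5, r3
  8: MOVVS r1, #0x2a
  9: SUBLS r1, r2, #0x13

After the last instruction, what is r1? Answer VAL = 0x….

0: ✓ CMP  NZCV=1001
1: ✓ MOVNE  r5←0x71
2: · MOVPL
3: ✓ CMP  NZCV=0010
4: · ADDCC
5: ✓ MOVPL  r1←0xba
6: · SUBCC
7: ✓ CMP  NZCV=0010
8: · MOVVS
9: · SUBLS

VAL = 0xba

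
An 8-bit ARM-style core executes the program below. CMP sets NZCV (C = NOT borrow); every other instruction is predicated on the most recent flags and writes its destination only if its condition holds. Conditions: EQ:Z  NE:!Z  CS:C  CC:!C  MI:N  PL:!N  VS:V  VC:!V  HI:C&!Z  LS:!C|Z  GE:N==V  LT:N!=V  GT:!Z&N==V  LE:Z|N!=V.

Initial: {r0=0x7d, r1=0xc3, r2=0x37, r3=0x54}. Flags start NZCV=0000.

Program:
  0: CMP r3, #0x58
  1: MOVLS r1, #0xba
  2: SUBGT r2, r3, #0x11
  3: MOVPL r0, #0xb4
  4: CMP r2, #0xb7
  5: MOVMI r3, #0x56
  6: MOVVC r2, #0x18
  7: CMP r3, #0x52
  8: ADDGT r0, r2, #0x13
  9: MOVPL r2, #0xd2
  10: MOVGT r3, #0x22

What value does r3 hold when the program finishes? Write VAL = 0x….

VAL = 0x22

0: ✓ CMP  NZCV=1000
1: ✓ MOVLS  r1←0xba
2: · SUBGT
3: · MOVPL
4: ✓ CMP  NZCV=1001
5: ✓ MOVMI  r3←0x56
6: · MOVVC
7: ✓ CMP  NZCV=0010
8: ✓ ADDGT  r0←0x4a
9: ✓ MOVPL  r2←0xd2
10: ✓ MOVGT  r3←0x22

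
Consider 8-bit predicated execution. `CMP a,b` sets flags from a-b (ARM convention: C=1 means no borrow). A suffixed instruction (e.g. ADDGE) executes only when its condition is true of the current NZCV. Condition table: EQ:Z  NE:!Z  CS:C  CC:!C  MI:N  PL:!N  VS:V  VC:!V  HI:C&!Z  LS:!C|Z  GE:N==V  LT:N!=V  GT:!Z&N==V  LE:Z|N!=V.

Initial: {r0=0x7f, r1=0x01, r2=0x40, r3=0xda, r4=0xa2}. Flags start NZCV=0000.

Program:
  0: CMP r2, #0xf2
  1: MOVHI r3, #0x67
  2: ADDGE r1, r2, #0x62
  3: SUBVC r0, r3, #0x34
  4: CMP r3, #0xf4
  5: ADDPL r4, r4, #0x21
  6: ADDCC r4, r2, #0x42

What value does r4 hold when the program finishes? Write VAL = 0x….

0: ✓ CMP  NZCV=0000
1: · MOVHI
2: ✓ ADDGE  r1←0xa2
3: ✓ SUBVC  r0←0xa6
4: ✓ CMP  NZCV=1000
5: · ADDPL
6: ✓ ADDCC  r4←0x82

VAL = 0x82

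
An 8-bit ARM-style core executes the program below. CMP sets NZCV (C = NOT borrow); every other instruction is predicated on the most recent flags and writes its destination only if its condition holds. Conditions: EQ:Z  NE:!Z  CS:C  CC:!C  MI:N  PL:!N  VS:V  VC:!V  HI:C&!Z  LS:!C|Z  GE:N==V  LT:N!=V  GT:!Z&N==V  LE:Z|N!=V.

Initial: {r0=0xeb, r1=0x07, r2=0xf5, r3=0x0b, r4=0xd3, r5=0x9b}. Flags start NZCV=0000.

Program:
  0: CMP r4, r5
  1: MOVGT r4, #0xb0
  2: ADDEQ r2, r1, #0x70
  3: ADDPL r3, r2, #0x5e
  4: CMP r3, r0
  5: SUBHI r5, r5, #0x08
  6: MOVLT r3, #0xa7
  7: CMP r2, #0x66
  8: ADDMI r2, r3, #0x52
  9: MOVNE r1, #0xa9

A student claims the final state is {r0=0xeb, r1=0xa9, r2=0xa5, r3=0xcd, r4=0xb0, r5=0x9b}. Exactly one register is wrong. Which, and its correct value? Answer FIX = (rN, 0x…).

[0] flags=0010 → (cmp)
[1] flags=0010 GT?T → r4=0xb0
[2] flags=0010 EQ?F → skip
[3] flags=0010 PL?T → r3=0x53
[4] flags=0000 → (cmp)
[5] flags=0000 HI?F → skip
[6] flags=0000 LT?F → skip
[7] flags=1010 → (cmp)
[8] flags=1010 MI?T → r2=0xa5
[9] flags=1010 NE?T → r1=0xa9

FIX = (r3, 0x53)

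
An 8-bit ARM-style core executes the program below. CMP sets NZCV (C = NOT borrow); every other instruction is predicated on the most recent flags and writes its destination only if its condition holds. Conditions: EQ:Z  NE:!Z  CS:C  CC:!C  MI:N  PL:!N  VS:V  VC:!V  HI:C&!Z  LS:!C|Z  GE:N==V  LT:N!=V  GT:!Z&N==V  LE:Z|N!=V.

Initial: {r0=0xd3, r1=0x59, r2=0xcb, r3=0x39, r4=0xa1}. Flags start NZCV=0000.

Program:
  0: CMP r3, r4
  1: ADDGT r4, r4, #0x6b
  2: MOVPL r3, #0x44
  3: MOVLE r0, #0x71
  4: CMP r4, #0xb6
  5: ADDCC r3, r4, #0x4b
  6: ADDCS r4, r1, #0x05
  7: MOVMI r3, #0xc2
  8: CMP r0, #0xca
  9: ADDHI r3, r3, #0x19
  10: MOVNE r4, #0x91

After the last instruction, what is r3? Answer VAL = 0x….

VAL = 0x70

0: ✓ CMP  NZCV=1001
1: ✓ ADDGT  r4←0x0c
2: · MOVPL
3: · MOVLE
4: ✓ CMP  NZCV=0000
5: ✓ ADDCC  r3←0x57
6: · ADDCS
7: · MOVMI
8: ✓ CMP  NZCV=0010
9: ✓ ADDHI  r3←0x70
10: ✓ MOVNE  r4←0x91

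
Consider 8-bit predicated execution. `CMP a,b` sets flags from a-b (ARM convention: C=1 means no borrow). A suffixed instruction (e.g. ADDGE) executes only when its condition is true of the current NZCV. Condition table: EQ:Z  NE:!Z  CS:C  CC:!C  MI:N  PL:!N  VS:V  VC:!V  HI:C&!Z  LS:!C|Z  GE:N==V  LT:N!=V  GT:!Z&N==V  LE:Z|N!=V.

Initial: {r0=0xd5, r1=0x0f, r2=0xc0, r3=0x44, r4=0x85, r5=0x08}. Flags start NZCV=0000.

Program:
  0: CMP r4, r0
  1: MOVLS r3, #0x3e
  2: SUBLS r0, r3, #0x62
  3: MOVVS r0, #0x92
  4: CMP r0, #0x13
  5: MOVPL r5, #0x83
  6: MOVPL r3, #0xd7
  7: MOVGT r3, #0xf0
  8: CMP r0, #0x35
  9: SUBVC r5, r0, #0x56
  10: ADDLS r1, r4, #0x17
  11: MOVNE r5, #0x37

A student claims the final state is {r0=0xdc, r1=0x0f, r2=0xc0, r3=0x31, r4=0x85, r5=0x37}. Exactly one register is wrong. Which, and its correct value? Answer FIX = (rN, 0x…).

FIX = (r3, 0x3e)

[0] flags=1000 → (cmp)
[1] flags=1000 LS?T → r3=0x3e
[2] flags=1000 LS?T → r0=0xdc
[3] flags=1000 VS?F → skip
[4] flags=1010 → (cmp)
[5] flags=1010 PL?F → skip
[6] flags=1010 PL?F → skip
[7] flags=1010 GT?F → skip
[8] flags=1010 → (cmp)
[9] flags=1010 VC?T → r5=0x86
[10] flags=1010 LS?F → skip
[11] flags=1010 NE?T → r5=0x37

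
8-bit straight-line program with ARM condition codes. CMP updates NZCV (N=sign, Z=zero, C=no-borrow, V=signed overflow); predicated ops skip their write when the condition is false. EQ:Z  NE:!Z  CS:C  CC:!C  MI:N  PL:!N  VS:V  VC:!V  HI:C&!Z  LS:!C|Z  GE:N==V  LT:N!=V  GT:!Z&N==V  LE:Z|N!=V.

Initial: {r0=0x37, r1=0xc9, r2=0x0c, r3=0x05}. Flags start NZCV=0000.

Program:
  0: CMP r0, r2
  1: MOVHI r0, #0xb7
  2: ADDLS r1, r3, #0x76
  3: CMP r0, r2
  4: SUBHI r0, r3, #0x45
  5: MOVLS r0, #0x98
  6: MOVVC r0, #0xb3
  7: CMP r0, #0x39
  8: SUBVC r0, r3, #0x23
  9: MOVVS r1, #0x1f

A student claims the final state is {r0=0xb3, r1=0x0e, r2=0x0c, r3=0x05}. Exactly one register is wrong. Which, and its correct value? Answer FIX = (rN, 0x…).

[0] flags=0010 → (cmp)
[1] flags=0010 HI?T → r0=0xb7
[2] flags=0010 LS?F → skip
[3] flags=1010 → (cmp)
[4] flags=1010 HI?T → r0=0xc0
[5] flags=1010 LS?F → skip
[6] flags=1010 VC?T → r0=0xb3
[7] flags=0011 → (cmp)
[8] flags=0011 VC?F → skip
[9] flags=0011 VS?T → r1=0x1f

FIX = (r1, 0x1f)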